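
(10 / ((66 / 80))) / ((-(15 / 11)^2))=-176 / 27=-6.52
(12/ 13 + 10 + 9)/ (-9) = -259/ 117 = -2.21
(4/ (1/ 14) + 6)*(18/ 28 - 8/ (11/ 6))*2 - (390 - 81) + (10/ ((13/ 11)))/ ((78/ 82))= -29727463/ 39039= -761.48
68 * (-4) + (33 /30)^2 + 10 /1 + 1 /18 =-234661 /900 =-260.73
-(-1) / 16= 0.06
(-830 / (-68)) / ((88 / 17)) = 415 / 176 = 2.36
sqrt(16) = 4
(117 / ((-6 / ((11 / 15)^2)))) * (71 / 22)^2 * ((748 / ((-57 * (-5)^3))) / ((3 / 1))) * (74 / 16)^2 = -16776644599 / 205200000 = -81.76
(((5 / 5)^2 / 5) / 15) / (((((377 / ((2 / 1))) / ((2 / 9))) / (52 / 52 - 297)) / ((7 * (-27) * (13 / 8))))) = 1036 / 725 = 1.43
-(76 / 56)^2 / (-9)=361 / 1764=0.20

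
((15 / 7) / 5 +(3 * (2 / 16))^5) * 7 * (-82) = -250.26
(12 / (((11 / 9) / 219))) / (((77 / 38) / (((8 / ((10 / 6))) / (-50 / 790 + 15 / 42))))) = 3408158592 / 196625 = 17333.29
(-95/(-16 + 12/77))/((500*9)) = 1463/1098000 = 0.00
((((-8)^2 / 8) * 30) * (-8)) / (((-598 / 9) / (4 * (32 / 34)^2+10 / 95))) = 173093760 / 1641809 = 105.43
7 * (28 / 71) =196 / 71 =2.76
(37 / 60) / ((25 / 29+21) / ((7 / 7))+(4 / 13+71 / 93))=432419 / 16081220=0.03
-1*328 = -328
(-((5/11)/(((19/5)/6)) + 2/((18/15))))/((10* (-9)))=299/11286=0.03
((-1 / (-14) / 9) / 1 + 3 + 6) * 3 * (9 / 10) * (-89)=-2164.61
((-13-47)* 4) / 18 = -40 / 3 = -13.33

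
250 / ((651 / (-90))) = -7500 / 217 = -34.56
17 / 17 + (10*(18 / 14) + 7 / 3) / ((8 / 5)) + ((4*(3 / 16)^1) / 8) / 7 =7061 / 672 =10.51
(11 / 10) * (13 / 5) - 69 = -3307 / 50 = -66.14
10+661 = 671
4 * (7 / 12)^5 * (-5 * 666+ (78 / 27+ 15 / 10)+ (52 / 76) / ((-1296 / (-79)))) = -1376305414547 / 1531809792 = -898.48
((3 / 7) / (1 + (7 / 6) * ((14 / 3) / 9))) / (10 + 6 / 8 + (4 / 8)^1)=54 / 2275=0.02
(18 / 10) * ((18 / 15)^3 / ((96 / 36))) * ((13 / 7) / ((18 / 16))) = 8424 / 4375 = 1.93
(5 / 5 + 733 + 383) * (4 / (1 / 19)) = 84892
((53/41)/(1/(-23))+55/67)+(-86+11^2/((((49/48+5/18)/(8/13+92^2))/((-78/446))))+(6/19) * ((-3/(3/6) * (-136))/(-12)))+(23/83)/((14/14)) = -138070.71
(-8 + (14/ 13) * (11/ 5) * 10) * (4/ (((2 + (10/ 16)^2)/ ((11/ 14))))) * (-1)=-5632/ 273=-20.63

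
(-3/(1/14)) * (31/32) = -651/16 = -40.69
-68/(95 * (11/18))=-1224/1045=-1.17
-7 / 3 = -2.33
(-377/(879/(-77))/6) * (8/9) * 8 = 928928/23733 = 39.14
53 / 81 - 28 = -27.35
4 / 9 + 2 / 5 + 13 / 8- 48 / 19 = -389 / 6840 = -0.06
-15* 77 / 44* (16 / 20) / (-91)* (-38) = -114 / 13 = -8.77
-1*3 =-3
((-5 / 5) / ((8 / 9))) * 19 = -171 / 8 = -21.38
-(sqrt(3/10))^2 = -3/10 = -0.30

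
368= 368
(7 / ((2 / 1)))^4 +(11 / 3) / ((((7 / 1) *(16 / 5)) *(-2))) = 100787 / 672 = 149.98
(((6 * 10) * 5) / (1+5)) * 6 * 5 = 1500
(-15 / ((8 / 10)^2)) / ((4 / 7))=-2625 / 64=-41.02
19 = 19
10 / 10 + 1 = 2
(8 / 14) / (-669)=-4 / 4683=-0.00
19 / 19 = 1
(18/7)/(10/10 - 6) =-0.51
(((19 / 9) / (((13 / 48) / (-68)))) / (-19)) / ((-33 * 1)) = -1088 / 1287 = -0.85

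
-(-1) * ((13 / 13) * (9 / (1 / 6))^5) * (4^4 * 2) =235092492288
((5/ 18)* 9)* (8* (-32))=-640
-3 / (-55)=3 / 55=0.05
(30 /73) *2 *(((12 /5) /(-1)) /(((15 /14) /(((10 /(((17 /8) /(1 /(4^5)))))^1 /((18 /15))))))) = -35 /4964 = -0.01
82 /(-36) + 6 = 67 /18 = 3.72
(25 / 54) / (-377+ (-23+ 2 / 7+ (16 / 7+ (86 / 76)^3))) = -960260 / 821325717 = -0.00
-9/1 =-9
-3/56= -0.05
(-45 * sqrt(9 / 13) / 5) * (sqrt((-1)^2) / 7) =-27 * sqrt(13) / 91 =-1.07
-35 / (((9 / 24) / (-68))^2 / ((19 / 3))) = -7288794.07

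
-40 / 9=-4.44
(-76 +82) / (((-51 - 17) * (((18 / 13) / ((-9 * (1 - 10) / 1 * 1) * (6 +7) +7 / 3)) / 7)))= -470.76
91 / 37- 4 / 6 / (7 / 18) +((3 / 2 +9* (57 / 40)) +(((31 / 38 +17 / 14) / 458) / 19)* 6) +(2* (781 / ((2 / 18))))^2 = 169258134812847523 / 856450840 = 197627379.07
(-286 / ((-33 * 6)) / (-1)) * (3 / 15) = -13 / 45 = -0.29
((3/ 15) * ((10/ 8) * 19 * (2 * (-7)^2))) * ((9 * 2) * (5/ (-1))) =-41895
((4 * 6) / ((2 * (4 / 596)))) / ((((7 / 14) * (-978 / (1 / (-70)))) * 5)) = 298 / 28525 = 0.01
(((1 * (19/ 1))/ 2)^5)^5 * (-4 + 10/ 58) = -10331491021396425938563666741135389/ 973078528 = -10617325040180545365567520.00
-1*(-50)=50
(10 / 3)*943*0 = 0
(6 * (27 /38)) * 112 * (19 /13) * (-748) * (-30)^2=-6107270400 /13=-469790030.77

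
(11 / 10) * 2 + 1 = 16 / 5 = 3.20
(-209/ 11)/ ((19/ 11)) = -11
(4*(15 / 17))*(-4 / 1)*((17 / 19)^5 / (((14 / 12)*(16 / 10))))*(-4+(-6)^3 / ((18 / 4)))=3908782800 / 17332693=225.52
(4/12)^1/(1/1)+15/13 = 58/39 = 1.49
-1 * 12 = -12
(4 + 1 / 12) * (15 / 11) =245 / 44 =5.57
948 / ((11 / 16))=15168 / 11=1378.91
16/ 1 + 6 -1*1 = 21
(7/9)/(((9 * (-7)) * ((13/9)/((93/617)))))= -31/24063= -0.00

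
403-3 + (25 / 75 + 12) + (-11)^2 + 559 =3277 / 3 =1092.33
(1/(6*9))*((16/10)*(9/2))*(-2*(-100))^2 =16000/3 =5333.33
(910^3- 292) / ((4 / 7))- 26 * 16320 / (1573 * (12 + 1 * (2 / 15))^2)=1321387553390739 / 1002001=1318748737.17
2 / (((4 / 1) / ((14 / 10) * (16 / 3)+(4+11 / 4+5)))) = 1153 / 120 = 9.61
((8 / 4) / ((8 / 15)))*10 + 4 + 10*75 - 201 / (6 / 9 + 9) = 44701 / 58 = 770.71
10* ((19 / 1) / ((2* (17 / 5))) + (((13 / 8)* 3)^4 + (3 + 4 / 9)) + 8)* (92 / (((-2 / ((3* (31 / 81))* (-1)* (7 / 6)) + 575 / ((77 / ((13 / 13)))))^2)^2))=1354784069639706387162635 / 16395448965551758987776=82.63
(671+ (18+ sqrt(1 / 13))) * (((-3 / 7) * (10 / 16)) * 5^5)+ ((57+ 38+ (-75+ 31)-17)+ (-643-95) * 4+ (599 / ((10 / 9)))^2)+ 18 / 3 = -404618341 / 1400-46875 * sqrt(13) / 728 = -289245.26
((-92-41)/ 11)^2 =17689/ 121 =146.19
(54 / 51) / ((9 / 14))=28 / 17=1.65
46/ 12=3.83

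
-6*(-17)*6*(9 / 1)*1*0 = 0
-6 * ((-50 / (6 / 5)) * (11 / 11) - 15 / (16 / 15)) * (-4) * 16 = -21400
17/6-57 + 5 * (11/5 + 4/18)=-757/18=-42.06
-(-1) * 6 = 6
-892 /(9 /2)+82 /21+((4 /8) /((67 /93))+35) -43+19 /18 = -282199 /1407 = -200.57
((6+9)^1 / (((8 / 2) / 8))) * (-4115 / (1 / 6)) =-740700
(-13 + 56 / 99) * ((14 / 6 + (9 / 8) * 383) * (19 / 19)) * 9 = -12798707 / 264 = -48479.95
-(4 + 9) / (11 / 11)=-13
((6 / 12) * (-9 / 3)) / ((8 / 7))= -21 / 16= -1.31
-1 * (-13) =13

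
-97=-97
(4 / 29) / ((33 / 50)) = 200 / 957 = 0.21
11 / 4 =2.75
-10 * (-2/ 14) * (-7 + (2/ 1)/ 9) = -610/ 63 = -9.68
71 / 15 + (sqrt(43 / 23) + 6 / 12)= sqrt(989) / 23 + 157 / 30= 6.60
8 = 8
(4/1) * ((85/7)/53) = 0.92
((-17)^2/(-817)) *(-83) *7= 167909/817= 205.52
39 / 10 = 3.90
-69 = -69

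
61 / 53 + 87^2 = 401218 / 53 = 7570.15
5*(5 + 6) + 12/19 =1057/19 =55.63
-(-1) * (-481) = -481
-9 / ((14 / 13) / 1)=-8.36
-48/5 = -9.60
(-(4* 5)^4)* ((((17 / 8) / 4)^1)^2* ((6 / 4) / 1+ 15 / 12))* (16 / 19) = -1986875 / 19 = -104572.37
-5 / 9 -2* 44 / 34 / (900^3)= -1721250011 / 3098250000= -0.56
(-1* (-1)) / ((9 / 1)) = 1 / 9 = 0.11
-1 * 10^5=-100000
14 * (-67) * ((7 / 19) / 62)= -3283 / 589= -5.57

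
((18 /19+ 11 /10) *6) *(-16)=-18672 /95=-196.55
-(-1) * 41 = 41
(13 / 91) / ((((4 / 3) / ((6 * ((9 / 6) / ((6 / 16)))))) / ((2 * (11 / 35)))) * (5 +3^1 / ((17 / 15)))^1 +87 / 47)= 158202 / 2798369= 0.06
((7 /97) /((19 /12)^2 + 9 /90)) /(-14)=-360 /182069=-0.00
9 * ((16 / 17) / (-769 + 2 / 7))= -1008 / 91477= -0.01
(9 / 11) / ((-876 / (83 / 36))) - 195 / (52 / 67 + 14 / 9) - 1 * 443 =-14269875845 / 27096432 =-526.63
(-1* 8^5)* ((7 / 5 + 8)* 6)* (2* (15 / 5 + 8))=-203292672 / 5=-40658534.40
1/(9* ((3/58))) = 58/27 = 2.15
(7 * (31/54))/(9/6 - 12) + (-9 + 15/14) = -9425/1134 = -8.31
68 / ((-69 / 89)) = -6052 / 69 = -87.71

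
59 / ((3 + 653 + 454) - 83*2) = 1 / 16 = 0.06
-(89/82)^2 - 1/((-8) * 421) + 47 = 259427775/5661608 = 45.82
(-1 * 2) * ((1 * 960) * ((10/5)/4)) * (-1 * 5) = 4800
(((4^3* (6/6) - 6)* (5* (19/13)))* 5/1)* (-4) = -110200/13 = -8476.92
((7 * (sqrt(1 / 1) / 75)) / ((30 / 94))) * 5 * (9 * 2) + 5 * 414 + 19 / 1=52883 / 25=2115.32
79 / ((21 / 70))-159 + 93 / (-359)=112088 / 1077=104.07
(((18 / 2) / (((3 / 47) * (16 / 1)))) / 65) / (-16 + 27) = 141 / 11440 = 0.01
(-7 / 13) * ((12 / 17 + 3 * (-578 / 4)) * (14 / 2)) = 1631.30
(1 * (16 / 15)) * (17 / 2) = 136 / 15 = 9.07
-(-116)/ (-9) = -116/ 9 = -12.89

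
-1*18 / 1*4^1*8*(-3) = 1728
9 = 9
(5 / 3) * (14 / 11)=70 / 33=2.12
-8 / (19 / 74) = -592 / 19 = -31.16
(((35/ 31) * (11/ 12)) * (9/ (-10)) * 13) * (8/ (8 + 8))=-3003/ 496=-6.05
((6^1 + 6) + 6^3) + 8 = 236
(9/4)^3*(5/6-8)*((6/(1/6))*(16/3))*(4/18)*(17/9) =-6579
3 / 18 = 1 / 6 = 0.17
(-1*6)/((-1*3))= 2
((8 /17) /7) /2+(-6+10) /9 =512 /1071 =0.48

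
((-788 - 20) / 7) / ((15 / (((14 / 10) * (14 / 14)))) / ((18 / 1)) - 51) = 4848 / 2117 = 2.29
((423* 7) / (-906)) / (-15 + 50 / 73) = 72051 / 315590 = 0.23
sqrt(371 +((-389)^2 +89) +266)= 7 *sqrt(3103)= 389.93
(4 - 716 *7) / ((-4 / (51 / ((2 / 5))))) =159630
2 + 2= 4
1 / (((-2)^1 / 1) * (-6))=1 / 12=0.08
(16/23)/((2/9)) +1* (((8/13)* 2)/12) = 2900/897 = 3.23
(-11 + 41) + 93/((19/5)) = 1035/19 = 54.47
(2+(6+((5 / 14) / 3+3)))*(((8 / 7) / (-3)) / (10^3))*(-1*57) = 8873 / 36750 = 0.24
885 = 885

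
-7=-7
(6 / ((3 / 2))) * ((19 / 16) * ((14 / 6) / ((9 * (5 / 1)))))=133 / 540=0.25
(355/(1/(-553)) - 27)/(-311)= 631.32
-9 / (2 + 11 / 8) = -8 / 3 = -2.67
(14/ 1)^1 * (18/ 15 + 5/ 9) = 1106/ 45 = 24.58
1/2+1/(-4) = 1/4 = 0.25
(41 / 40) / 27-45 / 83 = -0.50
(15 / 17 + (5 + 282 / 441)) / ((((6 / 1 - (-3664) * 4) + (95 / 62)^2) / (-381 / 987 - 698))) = -14394915722728 / 46345576193763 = -0.31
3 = 3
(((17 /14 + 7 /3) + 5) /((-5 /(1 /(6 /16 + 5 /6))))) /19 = -1436 /19285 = -0.07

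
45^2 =2025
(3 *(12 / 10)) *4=72 / 5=14.40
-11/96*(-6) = 11/16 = 0.69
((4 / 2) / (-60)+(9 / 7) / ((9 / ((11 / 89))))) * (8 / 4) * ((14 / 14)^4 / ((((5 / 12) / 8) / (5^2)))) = -15.05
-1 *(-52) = 52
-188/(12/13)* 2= -407.33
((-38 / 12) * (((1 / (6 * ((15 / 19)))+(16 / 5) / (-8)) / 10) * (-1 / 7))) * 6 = -0.05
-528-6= -534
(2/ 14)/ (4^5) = 1/ 7168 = 0.00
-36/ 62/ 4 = -9/ 62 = -0.15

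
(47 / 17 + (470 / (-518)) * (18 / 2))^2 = 565583524 / 19386409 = 29.17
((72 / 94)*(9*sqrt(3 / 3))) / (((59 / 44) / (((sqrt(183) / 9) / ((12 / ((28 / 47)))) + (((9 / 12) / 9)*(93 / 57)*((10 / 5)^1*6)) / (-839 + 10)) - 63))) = -14146856064 / 43677523 + 3696*sqrt(183) / 130331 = -323.51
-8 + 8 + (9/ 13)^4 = 6561/ 28561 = 0.23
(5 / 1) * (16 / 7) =80 / 7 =11.43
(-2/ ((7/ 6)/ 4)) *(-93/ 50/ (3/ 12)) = 8928/ 175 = 51.02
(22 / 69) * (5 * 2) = 220 / 69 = 3.19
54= 54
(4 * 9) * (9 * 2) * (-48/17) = -31104/17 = -1829.65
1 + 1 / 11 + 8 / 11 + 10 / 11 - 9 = -69 / 11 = -6.27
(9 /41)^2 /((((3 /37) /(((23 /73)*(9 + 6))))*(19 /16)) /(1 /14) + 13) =919080 /253398983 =0.00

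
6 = 6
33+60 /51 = 581 /17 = 34.18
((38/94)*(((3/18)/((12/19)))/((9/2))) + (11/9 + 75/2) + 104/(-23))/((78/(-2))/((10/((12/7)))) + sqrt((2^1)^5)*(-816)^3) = 5454001735/225177616902606119589815352-73873161321702400*sqrt(2)/9382400704275254982908973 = -0.00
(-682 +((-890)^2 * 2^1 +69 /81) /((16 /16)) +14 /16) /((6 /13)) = 4446523393 /1296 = 3430959.41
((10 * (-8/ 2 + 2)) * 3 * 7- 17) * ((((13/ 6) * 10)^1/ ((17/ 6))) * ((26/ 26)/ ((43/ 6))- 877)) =2142021050/ 731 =2930261.35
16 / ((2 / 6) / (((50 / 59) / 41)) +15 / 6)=1200 / 1397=0.86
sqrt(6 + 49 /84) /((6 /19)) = 19 *sqrt(237) /36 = 8.13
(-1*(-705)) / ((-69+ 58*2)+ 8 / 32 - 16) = 564 / 25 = 22.56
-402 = -402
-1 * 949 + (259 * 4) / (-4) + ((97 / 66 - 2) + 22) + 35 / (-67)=-5249147 / 4422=-1187.05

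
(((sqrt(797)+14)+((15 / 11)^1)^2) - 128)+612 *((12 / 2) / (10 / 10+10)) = sqrt(797)+26823 / 121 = 249.91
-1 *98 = -98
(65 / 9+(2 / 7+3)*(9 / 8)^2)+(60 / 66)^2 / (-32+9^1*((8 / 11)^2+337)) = 16689367439 / 1466426304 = 11.38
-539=-539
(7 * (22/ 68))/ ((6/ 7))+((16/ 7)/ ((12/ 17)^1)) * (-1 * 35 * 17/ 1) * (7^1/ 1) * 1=-2750741/ 204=-13484.02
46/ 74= 23/ 37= 0.62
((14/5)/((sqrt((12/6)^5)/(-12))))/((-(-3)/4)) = -28 * sqrt(2)/5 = -7.92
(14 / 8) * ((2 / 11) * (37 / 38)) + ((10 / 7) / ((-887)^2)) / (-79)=112686555203 / 363729602852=0.31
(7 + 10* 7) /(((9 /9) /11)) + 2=849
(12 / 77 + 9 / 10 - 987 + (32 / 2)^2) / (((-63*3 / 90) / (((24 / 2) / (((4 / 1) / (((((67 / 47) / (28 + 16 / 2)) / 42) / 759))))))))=37657819 / 29072353464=0.00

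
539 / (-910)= -77 / 130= -0.59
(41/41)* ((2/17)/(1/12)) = 24/17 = 1.41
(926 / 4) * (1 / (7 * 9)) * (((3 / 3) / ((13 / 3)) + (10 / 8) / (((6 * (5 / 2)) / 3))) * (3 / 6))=11575 / 13104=0.88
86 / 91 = 0.95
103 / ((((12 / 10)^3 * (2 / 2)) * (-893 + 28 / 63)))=-12875 / 192792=-0.07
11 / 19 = 0.58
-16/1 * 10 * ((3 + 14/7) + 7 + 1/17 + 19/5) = -43136/17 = -2537.41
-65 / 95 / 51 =-13 / 969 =-0.01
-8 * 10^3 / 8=-1000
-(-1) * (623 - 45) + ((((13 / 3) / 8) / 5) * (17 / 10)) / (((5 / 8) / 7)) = 435047 / 750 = 580.06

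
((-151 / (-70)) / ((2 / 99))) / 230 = 0.46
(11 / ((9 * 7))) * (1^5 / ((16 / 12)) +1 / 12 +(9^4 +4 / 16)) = 866195 / 756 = 1145.76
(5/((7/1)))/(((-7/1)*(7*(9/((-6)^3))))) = 0.35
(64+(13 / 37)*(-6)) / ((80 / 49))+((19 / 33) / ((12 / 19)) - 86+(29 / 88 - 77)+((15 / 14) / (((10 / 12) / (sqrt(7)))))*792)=-1814651 / 14652+7128*sqrt(7) / 7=2570.28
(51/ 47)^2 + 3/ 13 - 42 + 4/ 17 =-19701590/ 488189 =-40.36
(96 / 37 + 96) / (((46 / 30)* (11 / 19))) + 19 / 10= 10574659 / 93610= 112.97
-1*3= -3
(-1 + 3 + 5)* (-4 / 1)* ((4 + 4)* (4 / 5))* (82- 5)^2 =-5312384 / 5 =-1062476.80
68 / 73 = 0.93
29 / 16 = 1.81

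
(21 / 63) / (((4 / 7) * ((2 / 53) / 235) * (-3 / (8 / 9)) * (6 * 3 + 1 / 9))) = -59.43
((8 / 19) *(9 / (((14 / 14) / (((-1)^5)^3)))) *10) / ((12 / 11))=-660 / 19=-34.74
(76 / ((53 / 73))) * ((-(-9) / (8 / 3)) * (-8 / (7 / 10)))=-1497960 / 371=-4037.63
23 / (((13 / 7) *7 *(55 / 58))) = 1334 / 715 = 1.87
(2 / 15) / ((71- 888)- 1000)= -2 / 27255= -0.00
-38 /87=-0.44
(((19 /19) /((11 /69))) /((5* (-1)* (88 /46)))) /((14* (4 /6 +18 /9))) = -0.02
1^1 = 1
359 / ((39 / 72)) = 8616 / 13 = 662.77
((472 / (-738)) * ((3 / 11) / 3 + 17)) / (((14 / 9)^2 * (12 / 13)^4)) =-79199653 / 12729024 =-6.22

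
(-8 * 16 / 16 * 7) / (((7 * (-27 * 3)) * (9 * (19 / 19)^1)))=8 / 729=0.01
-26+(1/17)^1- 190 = -3671/17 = -215.94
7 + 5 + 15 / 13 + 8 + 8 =379 / 13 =29.15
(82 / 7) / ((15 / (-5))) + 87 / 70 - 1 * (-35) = 6791 / 210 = 32.34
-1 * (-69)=69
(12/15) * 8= 32/5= 6.40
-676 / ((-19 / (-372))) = -251472 / 19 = -13235.37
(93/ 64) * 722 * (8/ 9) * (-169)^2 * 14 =2237383057/ 6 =372897176.17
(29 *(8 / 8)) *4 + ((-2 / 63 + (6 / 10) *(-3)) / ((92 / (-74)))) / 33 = 55489069 / 478170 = 116.04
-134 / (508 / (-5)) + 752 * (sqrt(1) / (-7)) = -188663 / 1778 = -106.11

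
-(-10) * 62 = 620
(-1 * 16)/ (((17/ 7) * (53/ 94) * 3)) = -10528/ 2703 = -3.89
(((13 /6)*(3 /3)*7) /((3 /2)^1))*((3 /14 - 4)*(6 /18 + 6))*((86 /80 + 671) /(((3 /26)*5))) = -508336621 /1800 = -282409.23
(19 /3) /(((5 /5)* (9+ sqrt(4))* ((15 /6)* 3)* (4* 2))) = 19 /1980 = 0.01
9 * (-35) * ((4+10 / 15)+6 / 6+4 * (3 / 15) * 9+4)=-5313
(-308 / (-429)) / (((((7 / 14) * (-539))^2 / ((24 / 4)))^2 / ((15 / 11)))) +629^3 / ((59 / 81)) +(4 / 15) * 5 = 104268054392982680704507 / 305187206917593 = 341652769.28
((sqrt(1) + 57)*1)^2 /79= 3364 /79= 42.58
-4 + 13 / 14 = -43 / 14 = -3.07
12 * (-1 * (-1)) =12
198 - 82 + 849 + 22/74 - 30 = 34606/37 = 935.30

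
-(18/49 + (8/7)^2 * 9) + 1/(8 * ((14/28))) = -2327/196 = -11.87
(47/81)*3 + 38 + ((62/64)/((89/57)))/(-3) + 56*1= 7346177/76896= 95.53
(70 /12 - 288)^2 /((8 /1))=2866249 /288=9952.25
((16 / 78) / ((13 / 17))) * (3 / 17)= 8 / 169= 0.05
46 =46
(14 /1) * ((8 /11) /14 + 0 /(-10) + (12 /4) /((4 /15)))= 3481 /22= 158.23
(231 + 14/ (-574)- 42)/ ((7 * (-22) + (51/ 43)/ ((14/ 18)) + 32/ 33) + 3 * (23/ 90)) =-256536280/ 204629319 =-1.25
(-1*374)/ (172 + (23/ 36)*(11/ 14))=-188496/ 86941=-2.17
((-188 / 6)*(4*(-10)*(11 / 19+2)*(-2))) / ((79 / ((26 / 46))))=-4790240 / 103569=-46.25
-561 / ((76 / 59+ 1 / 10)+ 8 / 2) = -1770 / 17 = -104.12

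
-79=-79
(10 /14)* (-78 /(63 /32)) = -4160 /147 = -28.30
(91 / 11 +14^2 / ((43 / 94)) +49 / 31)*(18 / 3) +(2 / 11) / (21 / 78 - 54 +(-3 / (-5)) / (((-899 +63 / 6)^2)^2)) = 2685835673356229803960828 / 1021266194314010420831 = 2629.91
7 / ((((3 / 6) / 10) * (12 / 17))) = 595 / 3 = 198.33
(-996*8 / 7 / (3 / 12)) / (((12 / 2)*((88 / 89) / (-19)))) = 14582.13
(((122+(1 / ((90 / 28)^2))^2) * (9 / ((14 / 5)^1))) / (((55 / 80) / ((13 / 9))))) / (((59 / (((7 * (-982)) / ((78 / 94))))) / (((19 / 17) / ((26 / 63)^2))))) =-42996416002078168 / 56636526375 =-759164.07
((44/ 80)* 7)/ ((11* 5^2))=7/ 500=0.01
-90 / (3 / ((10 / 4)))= -75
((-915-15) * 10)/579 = -3100/193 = -16.06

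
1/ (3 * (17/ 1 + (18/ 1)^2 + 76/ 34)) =17/ 17505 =0.00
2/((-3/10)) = -20/3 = -6.67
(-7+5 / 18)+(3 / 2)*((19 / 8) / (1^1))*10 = 2081 / 72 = 28.90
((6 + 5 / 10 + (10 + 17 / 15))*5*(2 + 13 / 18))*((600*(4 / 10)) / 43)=518420 / 387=1339.59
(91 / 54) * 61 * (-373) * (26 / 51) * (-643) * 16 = 276920028112 / 1377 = 201103869.36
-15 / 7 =-2.14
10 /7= 1.43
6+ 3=9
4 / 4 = 1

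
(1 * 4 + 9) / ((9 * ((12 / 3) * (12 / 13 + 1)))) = 169 / 900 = 0.19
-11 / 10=-1.10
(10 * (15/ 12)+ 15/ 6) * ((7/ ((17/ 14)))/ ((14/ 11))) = 1155/ 17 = 67.94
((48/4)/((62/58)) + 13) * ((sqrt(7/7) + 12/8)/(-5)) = -751/62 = -12.11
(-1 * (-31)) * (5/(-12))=-155/12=-12.92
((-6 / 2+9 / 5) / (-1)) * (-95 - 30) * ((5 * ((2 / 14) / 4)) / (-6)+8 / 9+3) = -48625 / 84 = -578.87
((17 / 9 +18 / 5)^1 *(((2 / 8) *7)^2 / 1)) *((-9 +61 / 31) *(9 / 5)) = -1319227 / 6200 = -212.78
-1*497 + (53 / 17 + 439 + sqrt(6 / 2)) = -933 / 17 + sqrt(3) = -53.15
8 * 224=1792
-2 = -2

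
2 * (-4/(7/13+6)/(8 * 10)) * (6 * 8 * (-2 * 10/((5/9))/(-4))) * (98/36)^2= -62426/1275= -48.96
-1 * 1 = -1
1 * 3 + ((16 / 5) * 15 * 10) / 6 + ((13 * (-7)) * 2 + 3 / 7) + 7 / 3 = -2021 / 21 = -96.24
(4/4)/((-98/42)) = -3/7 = -0.43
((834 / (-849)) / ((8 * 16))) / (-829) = 139 / 15014848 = 0.00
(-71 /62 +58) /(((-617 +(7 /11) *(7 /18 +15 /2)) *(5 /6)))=-209385 /1878166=-0.11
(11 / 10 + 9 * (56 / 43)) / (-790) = -5513 / 339700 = -0.02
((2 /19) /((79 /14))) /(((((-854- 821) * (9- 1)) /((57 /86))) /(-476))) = 2499 /5689975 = 0.00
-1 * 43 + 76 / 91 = -3837 / 91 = -42.16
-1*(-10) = 10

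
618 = 618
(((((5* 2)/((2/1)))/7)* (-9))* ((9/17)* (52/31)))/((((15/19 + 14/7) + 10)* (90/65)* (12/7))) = -16055/85374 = -0.19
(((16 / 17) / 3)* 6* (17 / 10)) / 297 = 0.01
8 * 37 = 296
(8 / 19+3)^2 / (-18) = -4225 / 6498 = -0.65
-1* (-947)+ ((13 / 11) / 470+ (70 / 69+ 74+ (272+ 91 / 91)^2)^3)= 705219656212747323929137 / 1698391530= 415227963491284.79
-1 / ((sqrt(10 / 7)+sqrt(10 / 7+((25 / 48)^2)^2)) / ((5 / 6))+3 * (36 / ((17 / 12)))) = -0.01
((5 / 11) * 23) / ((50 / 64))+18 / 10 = 167 / 11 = 15.18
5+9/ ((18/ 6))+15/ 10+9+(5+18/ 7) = 365/ 14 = 26.07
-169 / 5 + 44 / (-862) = -72949 / 2155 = -33.85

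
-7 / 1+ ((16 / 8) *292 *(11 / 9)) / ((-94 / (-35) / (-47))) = -112483 / 9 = -12498.11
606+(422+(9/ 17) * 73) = 18133/ 17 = 1066.65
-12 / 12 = -1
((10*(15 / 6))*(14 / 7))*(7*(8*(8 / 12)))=5600 / 3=1866.67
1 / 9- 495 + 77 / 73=-324449 / 657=-493.83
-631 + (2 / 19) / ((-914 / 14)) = -5478987 / 8683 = -631.00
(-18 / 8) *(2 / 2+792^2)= -5645385 / 4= -1411346.25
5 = 5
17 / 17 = 1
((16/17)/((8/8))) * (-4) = -64/17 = -3.76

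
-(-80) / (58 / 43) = 1720 / 29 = 59.31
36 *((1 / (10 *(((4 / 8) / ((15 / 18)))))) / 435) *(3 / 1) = 6 / 145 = 0.04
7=7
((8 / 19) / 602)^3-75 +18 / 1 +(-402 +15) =-83050692821732 / 187051109959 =-444.00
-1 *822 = -822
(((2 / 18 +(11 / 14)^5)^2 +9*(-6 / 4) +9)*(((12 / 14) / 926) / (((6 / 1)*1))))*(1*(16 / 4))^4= -0.17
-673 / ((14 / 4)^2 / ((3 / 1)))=-164.82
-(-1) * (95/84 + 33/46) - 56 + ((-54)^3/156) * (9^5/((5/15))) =-4490979668561/25116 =-178809510.61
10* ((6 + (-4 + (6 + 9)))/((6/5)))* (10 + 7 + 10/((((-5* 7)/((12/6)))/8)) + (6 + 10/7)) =59075/21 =2813.10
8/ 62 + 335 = 10389/ 31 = 335.13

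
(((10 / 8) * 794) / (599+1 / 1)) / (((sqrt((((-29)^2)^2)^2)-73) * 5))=397 / 848649600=0.00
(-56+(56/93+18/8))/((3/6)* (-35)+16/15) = 5815/1798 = 3.23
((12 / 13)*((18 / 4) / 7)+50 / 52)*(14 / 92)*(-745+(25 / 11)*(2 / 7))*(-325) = 405503625 / 7084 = 57242.18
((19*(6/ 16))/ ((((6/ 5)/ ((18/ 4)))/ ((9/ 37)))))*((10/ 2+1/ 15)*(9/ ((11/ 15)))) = 1315845/ 3256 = 404.13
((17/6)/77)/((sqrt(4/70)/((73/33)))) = 1241*sqrt(70)/30492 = 0.34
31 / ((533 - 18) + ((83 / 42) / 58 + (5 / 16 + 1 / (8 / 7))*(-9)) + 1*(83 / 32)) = 0.06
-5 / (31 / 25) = -125 / 31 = -4.03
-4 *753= -3012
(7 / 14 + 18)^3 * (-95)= -4812035 / 8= -601504.38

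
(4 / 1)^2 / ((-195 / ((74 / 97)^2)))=-87616 / 1834755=-0.05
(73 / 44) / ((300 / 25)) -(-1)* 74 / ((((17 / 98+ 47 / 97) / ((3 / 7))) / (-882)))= -15599523409 / 366960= -42510.15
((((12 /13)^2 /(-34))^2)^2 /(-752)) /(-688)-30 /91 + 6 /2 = 2573781878529522603 /963844242576624227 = 2.67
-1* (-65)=65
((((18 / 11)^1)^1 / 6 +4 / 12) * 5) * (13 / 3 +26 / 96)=5525 / 396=13.95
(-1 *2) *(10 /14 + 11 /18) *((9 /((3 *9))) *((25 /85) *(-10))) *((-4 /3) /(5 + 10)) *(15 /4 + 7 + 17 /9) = -108550 /37179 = -2.92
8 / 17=0.47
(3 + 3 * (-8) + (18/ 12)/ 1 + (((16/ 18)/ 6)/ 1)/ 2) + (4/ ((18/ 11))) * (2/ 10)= -5113/ 270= -18.94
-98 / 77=-14 / 11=-1.27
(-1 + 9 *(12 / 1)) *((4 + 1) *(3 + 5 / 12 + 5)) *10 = 270175 / 6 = 45029.17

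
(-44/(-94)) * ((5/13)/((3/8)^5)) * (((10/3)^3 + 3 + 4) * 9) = 4285726720/445419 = 9621.79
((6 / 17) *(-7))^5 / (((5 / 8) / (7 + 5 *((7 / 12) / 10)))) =-1524731040 / 1419857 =-1073.86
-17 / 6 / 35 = -17 / 210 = -0.08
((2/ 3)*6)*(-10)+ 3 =-37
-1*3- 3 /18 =-3.17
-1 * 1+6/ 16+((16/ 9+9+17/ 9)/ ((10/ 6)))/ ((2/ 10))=299/ 8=37.38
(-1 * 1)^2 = 1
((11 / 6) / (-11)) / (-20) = 1 / 120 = 0.01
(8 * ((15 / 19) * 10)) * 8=9600 / 19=505.26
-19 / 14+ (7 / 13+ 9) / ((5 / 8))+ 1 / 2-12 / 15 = 1238 / 91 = 13.60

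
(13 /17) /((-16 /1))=-13 /272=-0.05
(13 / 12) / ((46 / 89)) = 1157 / 552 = 2.10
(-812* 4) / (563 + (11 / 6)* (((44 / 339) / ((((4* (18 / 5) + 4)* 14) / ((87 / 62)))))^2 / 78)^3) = -5.77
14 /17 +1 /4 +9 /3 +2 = 413 /68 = 6.07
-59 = -59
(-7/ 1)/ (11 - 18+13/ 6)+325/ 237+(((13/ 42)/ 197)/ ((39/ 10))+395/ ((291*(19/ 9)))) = 181469939839/ 52403126643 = 3.46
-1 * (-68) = 68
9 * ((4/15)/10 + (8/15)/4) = 36/25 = 1.44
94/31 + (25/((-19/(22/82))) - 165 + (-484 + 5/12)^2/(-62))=-27361602803/6954912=-3934.14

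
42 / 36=1.17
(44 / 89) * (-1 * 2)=-88 / 89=-0.99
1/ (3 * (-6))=-1/ 18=-0.06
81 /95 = 0.85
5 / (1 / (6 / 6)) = 5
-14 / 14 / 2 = -1 / 2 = -0.50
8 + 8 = 16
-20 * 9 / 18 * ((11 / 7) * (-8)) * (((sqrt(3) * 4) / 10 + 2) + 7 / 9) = 352 * sqrt(3) / 7 + 22000 / 63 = 436.30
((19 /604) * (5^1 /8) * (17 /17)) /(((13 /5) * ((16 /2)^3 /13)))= 475 /2473984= 0.00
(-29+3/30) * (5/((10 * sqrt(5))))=-289 * sqrt(5)/100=-6.46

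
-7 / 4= -1.75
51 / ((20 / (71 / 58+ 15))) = 47991 / 1160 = 41.37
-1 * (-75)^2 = -5625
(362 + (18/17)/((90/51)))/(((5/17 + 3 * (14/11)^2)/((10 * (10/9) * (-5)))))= -372934100/95409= -3908.79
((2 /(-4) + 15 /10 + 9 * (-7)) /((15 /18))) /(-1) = 372 /5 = 74.40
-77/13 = -5.92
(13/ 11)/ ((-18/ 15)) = -65/ 66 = -0.98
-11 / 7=-1.57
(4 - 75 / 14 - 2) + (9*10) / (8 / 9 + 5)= 8849 / 742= 11.93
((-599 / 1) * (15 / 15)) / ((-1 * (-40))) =-599 / 40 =-14.98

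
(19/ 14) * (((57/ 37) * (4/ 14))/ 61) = 1083/ 110593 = 0.01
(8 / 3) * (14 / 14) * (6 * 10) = 160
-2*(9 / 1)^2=-162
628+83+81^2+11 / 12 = 87275 / 12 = 7272.92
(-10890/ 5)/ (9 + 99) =-121/ 6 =-20.17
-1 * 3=-3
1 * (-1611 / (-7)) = 230.14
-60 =-60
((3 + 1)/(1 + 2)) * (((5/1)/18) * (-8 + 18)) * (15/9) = 6.17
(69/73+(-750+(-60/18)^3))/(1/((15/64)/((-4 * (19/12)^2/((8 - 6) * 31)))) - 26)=240154985/8153954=29.45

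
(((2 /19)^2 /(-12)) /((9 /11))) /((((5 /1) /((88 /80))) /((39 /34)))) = -1573 /5523300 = -0.00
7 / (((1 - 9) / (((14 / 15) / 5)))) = -49 / 300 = -0.16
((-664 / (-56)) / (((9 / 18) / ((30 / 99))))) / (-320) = -83 / 3696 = -0.02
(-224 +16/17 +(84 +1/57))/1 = -134731/969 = -139.04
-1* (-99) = 99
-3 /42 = -1 /14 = -0.07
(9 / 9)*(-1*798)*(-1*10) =7980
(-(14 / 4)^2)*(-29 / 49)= 7.25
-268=-268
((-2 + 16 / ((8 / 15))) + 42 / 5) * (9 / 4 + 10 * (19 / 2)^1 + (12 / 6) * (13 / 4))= 7553 / 2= 3776.50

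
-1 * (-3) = 3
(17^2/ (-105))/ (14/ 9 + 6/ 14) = -867/ 625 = -1.39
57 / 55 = 1.04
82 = 82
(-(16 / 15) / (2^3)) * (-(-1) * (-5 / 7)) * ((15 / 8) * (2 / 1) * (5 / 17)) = 25 / 238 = 0.11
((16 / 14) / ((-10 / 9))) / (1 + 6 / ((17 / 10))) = -0.23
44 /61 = 0.72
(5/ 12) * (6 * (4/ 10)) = 1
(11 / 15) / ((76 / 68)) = 187 / 285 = 0.66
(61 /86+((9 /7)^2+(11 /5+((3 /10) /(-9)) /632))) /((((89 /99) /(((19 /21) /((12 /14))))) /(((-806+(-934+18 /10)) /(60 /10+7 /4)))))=-110352586844621 /91848765400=-1201.46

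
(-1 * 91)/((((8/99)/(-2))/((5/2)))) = 45045/8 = 5630.62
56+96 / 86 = 2456 / 43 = 57.12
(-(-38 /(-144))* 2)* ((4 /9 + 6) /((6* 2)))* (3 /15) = -551 /9720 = -0.06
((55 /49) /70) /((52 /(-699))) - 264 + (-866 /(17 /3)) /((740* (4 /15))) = -743220342 /2804711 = -264.99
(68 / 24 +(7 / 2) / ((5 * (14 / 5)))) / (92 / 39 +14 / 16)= 962 / 1009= 0.95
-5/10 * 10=-5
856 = 856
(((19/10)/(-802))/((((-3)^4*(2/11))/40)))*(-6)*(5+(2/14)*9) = 18392/75789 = 0.24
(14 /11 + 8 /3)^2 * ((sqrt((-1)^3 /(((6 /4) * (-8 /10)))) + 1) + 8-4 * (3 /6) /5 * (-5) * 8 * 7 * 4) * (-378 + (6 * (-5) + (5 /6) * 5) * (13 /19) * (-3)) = -47687515850 /20691-52174525 * sqrt(30) /62073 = -2309350.59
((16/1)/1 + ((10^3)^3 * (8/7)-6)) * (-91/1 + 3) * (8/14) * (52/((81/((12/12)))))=-48810667093760/1323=-36893928264.37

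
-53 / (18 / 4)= -106 / 9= -11.78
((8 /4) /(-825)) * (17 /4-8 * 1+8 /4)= 7 /1650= 0.00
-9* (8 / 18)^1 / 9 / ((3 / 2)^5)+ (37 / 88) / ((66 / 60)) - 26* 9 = -247348229 / 1058508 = -233.68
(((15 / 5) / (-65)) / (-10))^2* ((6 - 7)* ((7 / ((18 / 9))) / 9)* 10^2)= -7 / 8450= -0.00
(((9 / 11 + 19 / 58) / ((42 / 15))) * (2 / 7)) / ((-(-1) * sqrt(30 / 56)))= 731 * sqrt(105) / 46893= 0.16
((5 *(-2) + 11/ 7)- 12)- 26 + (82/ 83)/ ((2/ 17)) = -22096/ 581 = -38.03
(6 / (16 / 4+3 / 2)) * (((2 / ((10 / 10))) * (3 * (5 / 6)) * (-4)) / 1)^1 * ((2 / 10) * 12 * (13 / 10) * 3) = -11232 / 55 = -204.22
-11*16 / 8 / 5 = -22 / 5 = -4.40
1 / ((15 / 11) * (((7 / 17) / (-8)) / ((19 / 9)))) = -28424 / 945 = -30.08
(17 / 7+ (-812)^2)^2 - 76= 21302147926901 / 49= 434737712793.90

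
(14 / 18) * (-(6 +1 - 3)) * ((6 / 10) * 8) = -14.93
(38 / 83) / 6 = 19 / 249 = 0.08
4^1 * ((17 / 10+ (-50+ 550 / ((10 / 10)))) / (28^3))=0.09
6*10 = 60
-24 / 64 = -3 / 8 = -0.38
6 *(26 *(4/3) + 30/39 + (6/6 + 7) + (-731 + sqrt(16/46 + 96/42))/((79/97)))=-5263094/1027 + 1164 *sqrt(17066)/12719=-5112.77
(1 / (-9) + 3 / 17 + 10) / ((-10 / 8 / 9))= -72.47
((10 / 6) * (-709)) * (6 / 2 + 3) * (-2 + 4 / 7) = 70900 / 7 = 10128.57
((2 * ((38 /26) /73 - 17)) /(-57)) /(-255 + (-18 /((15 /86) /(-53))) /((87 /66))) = 4673060 /30545289333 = 0.00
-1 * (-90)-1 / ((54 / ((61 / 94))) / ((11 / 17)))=7765609 / 86292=89.99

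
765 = 765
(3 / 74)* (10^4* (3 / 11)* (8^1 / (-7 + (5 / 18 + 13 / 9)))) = -1296000 / 7733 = -167.59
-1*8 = -8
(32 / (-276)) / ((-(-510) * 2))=-2 / 17595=-0.00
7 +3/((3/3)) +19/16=179/16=11.19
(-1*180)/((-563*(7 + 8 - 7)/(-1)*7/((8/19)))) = -180/74879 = -0.00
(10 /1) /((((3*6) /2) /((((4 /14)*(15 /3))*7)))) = 100 /9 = 11.11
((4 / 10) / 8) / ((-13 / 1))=-1 / 260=-0.00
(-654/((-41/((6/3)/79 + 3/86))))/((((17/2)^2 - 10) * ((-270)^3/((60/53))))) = -89162/100494758760075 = -0.00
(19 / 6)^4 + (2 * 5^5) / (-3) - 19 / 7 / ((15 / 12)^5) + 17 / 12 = -56196780601 / 28350000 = -1982.25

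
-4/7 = -0.57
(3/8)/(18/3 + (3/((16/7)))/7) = 2/33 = 0.06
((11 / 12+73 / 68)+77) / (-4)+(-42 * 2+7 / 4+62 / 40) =-204913 / 2040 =-100.45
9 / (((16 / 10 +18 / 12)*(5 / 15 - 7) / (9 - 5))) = -54 / 31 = -1.74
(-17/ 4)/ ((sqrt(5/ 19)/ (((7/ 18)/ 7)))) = -17 * sqrt(95)/ 360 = -0.46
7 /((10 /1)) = 7 /10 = 0.70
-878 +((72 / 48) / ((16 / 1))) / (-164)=-4607747 / 5248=-878.00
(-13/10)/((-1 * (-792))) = -13/7920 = -0.00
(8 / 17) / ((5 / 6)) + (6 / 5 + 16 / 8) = 3.76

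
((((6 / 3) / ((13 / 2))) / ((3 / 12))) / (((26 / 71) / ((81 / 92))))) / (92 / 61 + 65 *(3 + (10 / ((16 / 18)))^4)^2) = 45981499392 / 259251038076731603539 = 0.00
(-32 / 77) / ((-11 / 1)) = 32 / 847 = 0.04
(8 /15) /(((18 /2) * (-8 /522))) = -58 /15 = -3.87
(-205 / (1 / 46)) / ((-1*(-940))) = -943 / 94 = -10.03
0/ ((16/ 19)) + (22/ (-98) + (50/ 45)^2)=4009/ 3969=1.01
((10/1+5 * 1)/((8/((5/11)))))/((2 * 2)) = 75/352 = 0.21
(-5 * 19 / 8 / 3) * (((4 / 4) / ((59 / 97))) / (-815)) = 1843 / 230808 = 0.01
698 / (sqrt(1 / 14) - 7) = -68404 / 685 - 698 * sqrt(14) / 685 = -103.67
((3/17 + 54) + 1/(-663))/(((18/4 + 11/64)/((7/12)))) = 4022816/594711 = 6.76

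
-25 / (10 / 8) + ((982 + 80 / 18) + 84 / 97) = 844462 / 873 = 967.31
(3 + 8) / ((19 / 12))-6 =18 / 19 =0.95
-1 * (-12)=12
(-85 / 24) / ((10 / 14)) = -119 / 24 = -4.96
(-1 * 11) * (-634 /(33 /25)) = 15850 /3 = 5283.33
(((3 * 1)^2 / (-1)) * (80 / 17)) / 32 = -45 / 34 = -1.32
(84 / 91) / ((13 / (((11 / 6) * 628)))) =13816 / 169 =81.75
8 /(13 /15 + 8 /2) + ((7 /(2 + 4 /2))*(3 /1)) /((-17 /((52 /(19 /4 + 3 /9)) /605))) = 75047052 /45799105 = 1.64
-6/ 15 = -2/ 5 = -0.40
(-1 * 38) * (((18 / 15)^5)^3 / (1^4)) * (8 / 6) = -780.62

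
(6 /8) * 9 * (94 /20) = 1269 /40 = 31.72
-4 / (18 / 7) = -14 / 9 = -1.56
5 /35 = 1 /7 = 0.14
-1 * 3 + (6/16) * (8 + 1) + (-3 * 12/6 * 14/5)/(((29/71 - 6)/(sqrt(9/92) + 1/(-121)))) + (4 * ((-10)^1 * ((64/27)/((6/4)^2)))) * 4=-78540319951/466919640 + 8946 * sqrt(23)/45655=-167.27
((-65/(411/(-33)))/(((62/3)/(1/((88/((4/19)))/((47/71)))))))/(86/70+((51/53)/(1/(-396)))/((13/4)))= -0.00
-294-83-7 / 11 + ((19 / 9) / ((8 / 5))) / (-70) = -4187441 / 11088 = -377.66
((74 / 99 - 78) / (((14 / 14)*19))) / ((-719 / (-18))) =-15296 / 150271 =-0.10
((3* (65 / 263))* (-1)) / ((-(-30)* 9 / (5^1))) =-65 / 4734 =-0.01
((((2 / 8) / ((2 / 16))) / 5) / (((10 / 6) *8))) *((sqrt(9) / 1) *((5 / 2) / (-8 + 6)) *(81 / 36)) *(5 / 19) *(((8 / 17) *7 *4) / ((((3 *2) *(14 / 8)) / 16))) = -1.34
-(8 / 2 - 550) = 546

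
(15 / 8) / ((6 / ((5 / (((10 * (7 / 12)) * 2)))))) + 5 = 575 / 112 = 5.13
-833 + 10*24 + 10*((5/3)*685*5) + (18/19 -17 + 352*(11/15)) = 16168738/285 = 56732.41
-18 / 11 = -1.64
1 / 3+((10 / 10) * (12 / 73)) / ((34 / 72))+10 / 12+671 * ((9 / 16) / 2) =22663661 / 119136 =190.23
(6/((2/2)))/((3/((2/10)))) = 2/5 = 0.40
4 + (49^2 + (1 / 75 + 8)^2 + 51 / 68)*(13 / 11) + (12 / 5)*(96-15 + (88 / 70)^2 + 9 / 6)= 37839176383 / 12127500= 3120.11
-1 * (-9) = 9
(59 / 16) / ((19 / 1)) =59 / 304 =0.19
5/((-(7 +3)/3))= -3/2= -1.50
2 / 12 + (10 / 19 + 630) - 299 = 331.69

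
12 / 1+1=13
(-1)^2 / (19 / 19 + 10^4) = 0.00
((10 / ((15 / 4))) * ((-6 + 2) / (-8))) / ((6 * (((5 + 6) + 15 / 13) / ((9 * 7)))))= 91 / 79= 1.15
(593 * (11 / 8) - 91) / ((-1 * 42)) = -5795 / 336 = -17.25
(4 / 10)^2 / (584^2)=1 / 2131600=0.00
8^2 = 64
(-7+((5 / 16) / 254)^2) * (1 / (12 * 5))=-38537549 / 330321920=-0.12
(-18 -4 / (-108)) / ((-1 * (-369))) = -485 / 9963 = -0.05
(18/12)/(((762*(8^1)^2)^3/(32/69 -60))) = -1027/1333836741869568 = -0.00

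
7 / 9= 0.78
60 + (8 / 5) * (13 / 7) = 2204 / 35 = 62.97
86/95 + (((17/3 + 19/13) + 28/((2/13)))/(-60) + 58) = 619696/11115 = 55.75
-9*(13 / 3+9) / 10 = -12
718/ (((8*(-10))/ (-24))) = 1077/ 5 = 215.40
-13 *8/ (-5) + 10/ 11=1194/ 55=21.71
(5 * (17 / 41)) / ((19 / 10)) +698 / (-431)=-177392 / 335749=-0.53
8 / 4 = 2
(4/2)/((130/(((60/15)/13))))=4/845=0.00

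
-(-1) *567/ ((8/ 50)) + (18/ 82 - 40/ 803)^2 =15364746551851/ 4335695716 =3543.78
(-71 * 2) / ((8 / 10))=-355 / 2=-177.50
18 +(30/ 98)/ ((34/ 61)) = 30903/ 1666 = 18.55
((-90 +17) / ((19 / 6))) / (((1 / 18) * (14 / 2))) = -7884 / 133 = -59.28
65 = 65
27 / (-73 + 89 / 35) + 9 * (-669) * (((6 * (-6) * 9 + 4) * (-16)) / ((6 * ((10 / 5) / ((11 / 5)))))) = -1548569193 / 274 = -5651712.38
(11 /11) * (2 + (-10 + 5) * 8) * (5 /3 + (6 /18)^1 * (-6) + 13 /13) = -76 /3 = -25.33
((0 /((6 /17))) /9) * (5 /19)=0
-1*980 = -980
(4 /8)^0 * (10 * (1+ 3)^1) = 40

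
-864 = -864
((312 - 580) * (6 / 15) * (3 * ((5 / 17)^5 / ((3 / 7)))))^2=5499025000000 / 2015993900449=2.73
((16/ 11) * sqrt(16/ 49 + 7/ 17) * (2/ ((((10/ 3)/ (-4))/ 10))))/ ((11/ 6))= -16.36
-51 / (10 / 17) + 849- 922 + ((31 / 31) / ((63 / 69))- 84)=-50947 / 210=-242.60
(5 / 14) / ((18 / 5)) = 25 / 252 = 0.10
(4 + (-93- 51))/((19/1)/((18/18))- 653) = 70/317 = 0.22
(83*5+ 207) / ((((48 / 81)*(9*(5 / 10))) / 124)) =28923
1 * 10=10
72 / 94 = 36 / 47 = 0.77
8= 8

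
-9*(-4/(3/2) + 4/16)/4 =87/16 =5.44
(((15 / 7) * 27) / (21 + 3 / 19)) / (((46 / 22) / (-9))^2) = 25139565 / 496202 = 50.66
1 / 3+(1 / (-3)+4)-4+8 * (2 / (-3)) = -16 / 3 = -5.33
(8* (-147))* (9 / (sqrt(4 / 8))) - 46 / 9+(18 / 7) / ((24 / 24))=-10584* sqrt(2) - 160 / 63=-14970.58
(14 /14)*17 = 17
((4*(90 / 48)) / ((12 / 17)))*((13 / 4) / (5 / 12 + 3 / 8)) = 3315 / 76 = 43.62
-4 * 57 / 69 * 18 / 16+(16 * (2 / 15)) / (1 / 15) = 1301 / 46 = 28.28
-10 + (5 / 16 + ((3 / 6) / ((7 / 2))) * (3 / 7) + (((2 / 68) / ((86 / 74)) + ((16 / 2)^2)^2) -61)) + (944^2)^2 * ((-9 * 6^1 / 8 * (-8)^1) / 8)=3072028143148964479 / 573104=5360332754873.40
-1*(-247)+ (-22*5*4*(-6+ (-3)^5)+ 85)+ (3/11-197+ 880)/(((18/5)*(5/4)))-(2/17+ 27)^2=3127424681/28611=109308.47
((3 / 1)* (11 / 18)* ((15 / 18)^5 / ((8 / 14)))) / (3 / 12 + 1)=48125 / 46656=1.03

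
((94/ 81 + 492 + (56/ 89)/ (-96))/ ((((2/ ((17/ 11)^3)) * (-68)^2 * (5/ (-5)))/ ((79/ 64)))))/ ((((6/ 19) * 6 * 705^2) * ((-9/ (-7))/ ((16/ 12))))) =-2540067029353/ 9493525739285913600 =-0.00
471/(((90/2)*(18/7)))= 1099/270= 4.07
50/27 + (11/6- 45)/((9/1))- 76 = -1421/18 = -78.94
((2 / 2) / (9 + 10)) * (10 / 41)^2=100 / 31939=0.00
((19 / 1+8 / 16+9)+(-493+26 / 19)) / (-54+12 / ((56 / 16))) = 123193 / 13452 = 9.16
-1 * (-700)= 700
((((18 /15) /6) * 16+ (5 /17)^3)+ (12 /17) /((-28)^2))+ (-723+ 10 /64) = -27718165711 /38517920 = -719.62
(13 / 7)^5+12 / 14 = 385699 / 16807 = 22.95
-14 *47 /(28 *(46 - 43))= -47 /6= -7.83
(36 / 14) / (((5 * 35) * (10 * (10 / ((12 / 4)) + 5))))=27 / 153125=0.00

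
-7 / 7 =-1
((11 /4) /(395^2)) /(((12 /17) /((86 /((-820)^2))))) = 0.00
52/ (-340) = -13/ 85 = -0.15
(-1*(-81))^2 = 6561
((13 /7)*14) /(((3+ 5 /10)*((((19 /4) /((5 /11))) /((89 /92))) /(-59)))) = -1365260 /33649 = -40.57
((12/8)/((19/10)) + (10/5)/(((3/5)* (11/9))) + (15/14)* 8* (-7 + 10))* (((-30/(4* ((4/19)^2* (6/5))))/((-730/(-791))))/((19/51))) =-11988.96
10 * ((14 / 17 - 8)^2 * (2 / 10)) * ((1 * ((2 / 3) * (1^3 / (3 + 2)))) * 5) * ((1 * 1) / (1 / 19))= 1131184 / 867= 1304.71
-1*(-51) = 51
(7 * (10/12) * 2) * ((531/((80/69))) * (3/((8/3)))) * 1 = 769419/128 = 6011.09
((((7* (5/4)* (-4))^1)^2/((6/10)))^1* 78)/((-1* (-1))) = 159250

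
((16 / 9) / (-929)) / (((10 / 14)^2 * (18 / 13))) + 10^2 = 188117404 / 1881225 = 100.00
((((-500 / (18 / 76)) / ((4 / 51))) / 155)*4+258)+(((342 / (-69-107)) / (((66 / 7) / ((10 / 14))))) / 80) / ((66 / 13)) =-27671875003 / 63376896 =-436.62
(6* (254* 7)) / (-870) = -1778 / 145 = -12.26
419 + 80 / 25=2111 / 5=422.20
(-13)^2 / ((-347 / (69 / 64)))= -0.53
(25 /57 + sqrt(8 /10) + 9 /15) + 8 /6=2 * sqrt(5) /5 + 676 /285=3.27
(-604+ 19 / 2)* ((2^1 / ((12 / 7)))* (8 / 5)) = -16646 / 15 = -1109.73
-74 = -74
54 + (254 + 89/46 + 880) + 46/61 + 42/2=3399999/2806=1211.69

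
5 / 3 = 1.67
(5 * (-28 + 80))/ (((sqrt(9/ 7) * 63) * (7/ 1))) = 260 * sqrt(7)/ 1323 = 0.52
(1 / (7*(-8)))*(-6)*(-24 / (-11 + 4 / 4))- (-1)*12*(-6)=-2511 / 35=-71.74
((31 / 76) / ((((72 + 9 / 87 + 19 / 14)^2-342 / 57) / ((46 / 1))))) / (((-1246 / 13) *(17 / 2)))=-109133206 / 25542905633923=-0.00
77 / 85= 0.91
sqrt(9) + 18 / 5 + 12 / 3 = 53 / 5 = 10.60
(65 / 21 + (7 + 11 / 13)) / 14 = 2987 / 3822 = 0.78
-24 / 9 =-8 / 3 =-2.67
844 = 844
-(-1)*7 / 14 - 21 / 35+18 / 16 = 41 / 40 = 1.02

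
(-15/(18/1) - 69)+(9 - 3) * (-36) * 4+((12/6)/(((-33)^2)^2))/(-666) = -737563405295/789823386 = -933.83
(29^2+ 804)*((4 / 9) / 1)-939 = -1871 / 9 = -207.89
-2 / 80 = -1 / 40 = -0.02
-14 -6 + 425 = 405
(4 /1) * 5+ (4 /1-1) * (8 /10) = 112 /5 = 22.40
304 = 304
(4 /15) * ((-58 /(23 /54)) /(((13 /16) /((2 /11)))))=-133632 /16445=-8.13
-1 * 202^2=-40804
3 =3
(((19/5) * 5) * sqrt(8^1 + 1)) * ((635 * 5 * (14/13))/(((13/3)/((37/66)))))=46872525/1859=25213.84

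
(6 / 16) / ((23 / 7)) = 21 / 184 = 0.11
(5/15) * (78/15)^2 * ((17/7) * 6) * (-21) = -68952/25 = -2758.08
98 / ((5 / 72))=7056 / 5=1411.20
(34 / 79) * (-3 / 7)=-102 / 553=-0.18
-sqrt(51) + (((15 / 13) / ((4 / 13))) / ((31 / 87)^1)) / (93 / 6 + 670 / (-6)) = -sqrt(51)-3915 / 35774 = -7.25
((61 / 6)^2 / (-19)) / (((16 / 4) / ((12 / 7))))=-3721 / 1596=-2.33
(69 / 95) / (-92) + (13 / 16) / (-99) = -2423 / 150480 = -0.02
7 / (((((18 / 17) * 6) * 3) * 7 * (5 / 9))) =17 / 180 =0.09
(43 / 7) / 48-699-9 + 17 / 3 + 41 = -74055 / 112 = -661.21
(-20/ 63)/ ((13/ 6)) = -40/ 273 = -0.15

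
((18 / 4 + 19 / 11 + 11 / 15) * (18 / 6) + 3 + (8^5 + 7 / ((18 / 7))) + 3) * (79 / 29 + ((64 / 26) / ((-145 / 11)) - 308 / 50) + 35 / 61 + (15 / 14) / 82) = -16264407054364003 / 163353440250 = -99565.75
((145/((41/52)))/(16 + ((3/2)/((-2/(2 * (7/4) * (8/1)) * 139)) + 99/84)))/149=29345680/404849539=0.07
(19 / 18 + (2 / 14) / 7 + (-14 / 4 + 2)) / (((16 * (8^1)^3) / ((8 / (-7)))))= 187 / 3161088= 0.00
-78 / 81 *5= -4.81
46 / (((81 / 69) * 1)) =1058 / 27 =39.19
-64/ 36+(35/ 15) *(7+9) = 320/ 9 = 35.56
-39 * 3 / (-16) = 7.31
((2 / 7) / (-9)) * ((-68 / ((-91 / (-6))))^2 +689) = -11744146 / 521703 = -22.51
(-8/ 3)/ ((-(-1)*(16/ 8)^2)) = -2/ 3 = -0.67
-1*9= -9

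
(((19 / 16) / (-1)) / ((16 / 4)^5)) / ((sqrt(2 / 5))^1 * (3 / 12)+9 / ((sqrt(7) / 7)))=-95 / (4096 * sqrt(10)+737280 * sqrt(7))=-0.00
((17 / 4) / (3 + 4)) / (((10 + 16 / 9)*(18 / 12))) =51 / 1484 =0.03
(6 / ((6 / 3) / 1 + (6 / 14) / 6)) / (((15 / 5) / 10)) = 280 / 29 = 9.66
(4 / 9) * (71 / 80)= 71 / 180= 0.39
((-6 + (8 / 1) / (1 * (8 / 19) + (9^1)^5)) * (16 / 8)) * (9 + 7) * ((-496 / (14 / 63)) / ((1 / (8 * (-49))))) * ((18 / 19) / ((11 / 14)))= -6784899594633216 / 33497893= -202547055.56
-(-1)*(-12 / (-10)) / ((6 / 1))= 1 / 5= 0.20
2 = 2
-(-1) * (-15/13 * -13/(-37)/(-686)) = 15/25382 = 0.00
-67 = -67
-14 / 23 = -0.61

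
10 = 10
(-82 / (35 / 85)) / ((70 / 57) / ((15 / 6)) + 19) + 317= 2385851 / 7777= 306.78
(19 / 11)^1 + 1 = 30 / 11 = 2.73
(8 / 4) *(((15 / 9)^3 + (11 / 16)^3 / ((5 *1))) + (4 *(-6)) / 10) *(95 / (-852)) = -24107827 / 47112192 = -0.51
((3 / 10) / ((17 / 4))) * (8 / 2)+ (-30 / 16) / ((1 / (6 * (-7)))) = 79.03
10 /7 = 1.43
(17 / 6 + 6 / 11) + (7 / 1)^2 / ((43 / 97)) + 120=663847 / 2838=233.91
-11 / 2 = -5.50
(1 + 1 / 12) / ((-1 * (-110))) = 13 / 1320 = 0.01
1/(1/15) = 15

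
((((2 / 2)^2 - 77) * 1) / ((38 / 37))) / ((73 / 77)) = -5698 / 73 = -78.05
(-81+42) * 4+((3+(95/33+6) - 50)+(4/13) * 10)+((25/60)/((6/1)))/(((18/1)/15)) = -11798377/61776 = -190.99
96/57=32/19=1.68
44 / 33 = 4 / 3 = 1.33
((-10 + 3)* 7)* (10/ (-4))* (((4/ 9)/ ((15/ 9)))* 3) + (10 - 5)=103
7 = 7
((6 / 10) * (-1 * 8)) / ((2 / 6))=-72 / 5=-14.40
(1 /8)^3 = 1 /512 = 0.00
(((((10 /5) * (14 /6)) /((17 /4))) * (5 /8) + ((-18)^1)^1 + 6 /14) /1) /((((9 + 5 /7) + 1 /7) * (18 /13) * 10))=-19591 /158355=-0.12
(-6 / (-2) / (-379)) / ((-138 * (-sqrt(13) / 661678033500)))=-330839016750 * sqrt(13) / 113321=-10526354.68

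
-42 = -42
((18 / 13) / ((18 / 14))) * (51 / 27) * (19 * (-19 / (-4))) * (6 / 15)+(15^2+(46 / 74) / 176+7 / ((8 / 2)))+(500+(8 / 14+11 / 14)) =21374508301 / 26666640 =801.54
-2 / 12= -1 / 6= -0.17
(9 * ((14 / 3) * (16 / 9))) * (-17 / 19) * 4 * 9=-45696 / 19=-2405.05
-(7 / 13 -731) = 9496 / 13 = 730.46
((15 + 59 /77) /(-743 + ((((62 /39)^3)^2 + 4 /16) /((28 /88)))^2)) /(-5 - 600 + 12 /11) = -4624987998113778491352 /338568081277544628381049573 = -0.00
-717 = -717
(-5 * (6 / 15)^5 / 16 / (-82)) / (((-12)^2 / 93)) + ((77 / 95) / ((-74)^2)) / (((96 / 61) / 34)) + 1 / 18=22566374467 / 383922360000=0.06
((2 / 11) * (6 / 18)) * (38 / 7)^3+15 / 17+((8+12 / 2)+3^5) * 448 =22156849961 / 192423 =115146.58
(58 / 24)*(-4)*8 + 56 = -64 / 3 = -21.33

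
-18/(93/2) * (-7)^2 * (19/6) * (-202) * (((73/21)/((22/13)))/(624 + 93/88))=10735088/269235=39.87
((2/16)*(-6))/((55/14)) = -21/110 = -0.19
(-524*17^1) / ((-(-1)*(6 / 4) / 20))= -356320 / 3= -118773.33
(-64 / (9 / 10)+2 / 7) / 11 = -4462 / 693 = -6.44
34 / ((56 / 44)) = 187 / 7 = 26.71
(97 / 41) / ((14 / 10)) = 1.69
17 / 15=1.13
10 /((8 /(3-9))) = -15 /2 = -7.50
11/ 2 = 5.50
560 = 560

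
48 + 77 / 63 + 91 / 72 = 3635 / 72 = 50.49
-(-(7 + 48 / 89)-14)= 21.54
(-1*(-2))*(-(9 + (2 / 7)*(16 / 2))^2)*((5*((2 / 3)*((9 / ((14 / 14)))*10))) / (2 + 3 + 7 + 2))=-1872300 / 343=-5458.60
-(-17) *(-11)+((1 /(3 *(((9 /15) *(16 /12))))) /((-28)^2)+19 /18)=-5248081 /28224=-185.94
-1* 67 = -67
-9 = -9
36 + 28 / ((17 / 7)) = 47.53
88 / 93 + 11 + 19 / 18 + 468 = 268399 / 558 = 481.00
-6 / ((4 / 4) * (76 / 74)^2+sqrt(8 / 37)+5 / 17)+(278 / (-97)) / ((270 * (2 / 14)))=-58248935460479 / 11371838286735+175664604 * sqrt(74) / 868410713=-3.38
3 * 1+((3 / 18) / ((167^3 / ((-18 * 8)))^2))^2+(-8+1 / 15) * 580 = -6491115825007704243586575669187 / 1411623593695042604621952483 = -4598.33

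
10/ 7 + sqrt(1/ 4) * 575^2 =2314395/ 14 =165313.93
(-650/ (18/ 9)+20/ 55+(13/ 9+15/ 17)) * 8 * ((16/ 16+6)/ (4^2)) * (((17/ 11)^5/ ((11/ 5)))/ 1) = -1585700056045/ 350769078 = -4520.64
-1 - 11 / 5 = -16 / 5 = -3.20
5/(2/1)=5/2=2.50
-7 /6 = -1.17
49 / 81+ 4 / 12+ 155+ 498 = 52969 / 81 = 653.94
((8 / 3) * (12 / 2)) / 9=16 / 9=1.78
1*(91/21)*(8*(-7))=-242.67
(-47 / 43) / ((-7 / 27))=1269 / 301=4.22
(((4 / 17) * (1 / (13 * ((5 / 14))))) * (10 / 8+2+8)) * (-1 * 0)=0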